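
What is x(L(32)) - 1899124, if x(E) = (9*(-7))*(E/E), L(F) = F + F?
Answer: -1899187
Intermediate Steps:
L(F) = 2*F
x(E) = -63 (x(E) = -63*1 = -63)
x(L(32)) - 1899124 = -63 - 1899124 = -1899187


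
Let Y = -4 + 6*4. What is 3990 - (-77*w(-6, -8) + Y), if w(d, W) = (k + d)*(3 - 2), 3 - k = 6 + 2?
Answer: 3123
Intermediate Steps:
k = -5 (k = 3 - (6 + 2) = 3 - 1*8 = 3 - 8 = -5)
Y = 20 (Y = -4 + 24 = 20)
w(d, W) = -5 + d (w(d, W) = (-5 + d)*(3 - 2) = (-5 + d)*1 = -5 + d)
3990 - (-77*w(-6, -8) + Y) = 3990 - (-77*(-5 - 6) + 20) = 3990 - (-77*(-11) + 20) = 3990 - (847 + 20) = 3990 - 1*867 = 3990 - 867 = 3123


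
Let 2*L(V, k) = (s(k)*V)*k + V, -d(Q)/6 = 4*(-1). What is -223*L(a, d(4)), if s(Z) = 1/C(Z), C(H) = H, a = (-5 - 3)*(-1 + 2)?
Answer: 1784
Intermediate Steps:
a = -8 (a = -8*1 = -8)
d(Q) = 24 (d(Q) = -24*(-1) = -6*(-4) = 24)
s(Z) = 1/Z
L(V, k) = V (L(V, k) = ((V/k)*k + V)/2 = (V + V)/2 = (2*V)/2 = V)
-223*L(a, d(4)) = -223*(-8) = 1784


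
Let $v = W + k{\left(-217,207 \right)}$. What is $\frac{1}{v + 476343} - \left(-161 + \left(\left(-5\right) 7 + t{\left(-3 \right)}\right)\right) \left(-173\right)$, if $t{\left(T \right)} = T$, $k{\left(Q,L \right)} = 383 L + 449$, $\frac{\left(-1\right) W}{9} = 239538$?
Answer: $- \frac{55075247364}{1599769} \approx -34427.0$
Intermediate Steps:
$W = -2155842$ ($W = \left(-9\right) 239538 = -2155842$)
$k{\left(Q,L \right)} = 449 + 383 L$
$v = -2076112$ ($v = -2155842 + \left(449 + 383 \cdot 207\right) = -2155842 + \left(449 + 79281\right) = -2155842 + 79730 = -2076112$)
$\frac{1}{v + 476343} - \left(-161 + \left(\left(-5\right) 7 + t{\left(-3 \right)}\right)\right) \left(-173\right) = \frac{1}{-2076112 + 476343} - \left(-161 - 38\right) \left(-173\right) = \frac{1}{-1599769} - \left(-161 - 38\right) \left(-173\right) = - \frac{1}{1599769} - \left(-161 - 38\right) \left(-173\right) = - \frac{1}{1599769} - \left(-199\right) \left(-173\right) = - \frac{1}{1599769} - 34427 = - \frac{55075247364}{1599769}$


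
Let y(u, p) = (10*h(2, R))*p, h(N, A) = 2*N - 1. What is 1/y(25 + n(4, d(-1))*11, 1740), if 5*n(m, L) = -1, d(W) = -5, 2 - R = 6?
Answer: 1/52200 ≈ 1.9157e-5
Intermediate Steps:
R = -4 (R = 2 - 1*6 = 2 - 6 = -4)
n(m, L) = -1/5 (n(m, L) = (1/5)*(-1) = -1/5)
h(N, A) = -1 + 2*N
y(u, p) = 30*p (y(u, p) = (10*(-1 + 2*2))*p = (10*(-1 + 4))*p = (10*3)*p = 30*p)
1/y(25 + n(4, d(-1))*11, 1740) = 1/(30*1740) = 1/52200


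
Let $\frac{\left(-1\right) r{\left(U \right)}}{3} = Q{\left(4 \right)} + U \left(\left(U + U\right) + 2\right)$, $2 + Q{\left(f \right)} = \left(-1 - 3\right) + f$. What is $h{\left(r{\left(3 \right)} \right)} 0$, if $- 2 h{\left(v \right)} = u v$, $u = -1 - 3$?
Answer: $0$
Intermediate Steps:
$u = -4$ ($u = -1 - 3 = -4$)
$Q{\left(f \right)} = -6 + f$ ($Q{\left(f \right)} = -2 + \left(\left(-1 - 3\right) + f\right) = -2 + \left(-4 + f\right) = -6 + f$)
$r{\left(U \right)} = 6 - 3 U \left(2 + 2 U\right)$ ($r{\left(U \right)} = - 3 \left(\left(-6 + 4\right) + U \left(\left(U + U\right) + 2\right)\right) = - 3 \left(-2 + U \left(2 U + 2\right)\right) = - 3 \left(-2 + U \left(2 + 2 U\right)\right) = 6 - 3 U \left(2 + 2 U\right)$)
$h{\left(v \right)} = 2 v$ ($h{\left(v \right)} = - \frac{\left(-4\right) v}{2} = 2 v$)
$h{\left(r{\left(3 \right)} \right)} 0 = 2 \left(6 - 18 - 6 \cdot 3^{2}\right) 0 = 2 \left(6 - 18 - 54\right) 0 = 2 \left(-66\right) 0 = \left(-132\right) 0 = 0$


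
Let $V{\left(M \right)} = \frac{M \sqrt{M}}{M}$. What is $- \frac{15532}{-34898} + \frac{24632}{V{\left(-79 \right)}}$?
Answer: $\frac{7766}{17449} - \frac{24632 i \sqrt{79}}{79} \approx 0.44507 - 2771.3 i$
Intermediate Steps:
$V{\left(M \right)} = \sqrt{M}$ ($V{\left(M \right)} = \frac{M^{\frac{3}{2}}}{M} = \sqrt{M}$)
$- \frac{15532}{-34898} + \frac{24632}{V{\left(-79 \right)}} = - \frac{15532}{-34898} + \frac{24632}{\sqrt{-79}} = \left(-15532\right) \left(- \frac{1}{34898}\right) + \frac{24632}{i \sqrt{79}} = \frac{7766}{17449} + 24632 \left(- \frac{i \sqrt{79}}{79}\right) = \frac{7766}{17449} - \frac{24632 i \sqrt{79}}{79}$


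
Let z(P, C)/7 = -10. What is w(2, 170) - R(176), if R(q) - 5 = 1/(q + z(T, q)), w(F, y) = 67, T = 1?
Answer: 6571/106 ≈ 61.991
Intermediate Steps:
z(P, C) = -70 (z(P, C) = 7*(-10) = -70)
R(q) = 5 + 1/(-70 + q) (R(q) = 5 + 1/(q - 70) = 5 + 1/(-70 + q))
w(2, 170) - R(176) = 67 - (-349 + 5*176)/(-70 + 176) = 67 - (-349 + 880)/106 = 67 - 531/106 = 6571/106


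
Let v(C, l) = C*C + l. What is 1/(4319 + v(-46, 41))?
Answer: 1/6476 ≈ 0.00015442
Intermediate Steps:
v(C, l) = l + C² (v(C, l) = C² + l = l + C²)
1/(4319 + v(-46, 41)) = 1/(4319 + (41 + (-46)²)) = 1/(4319 + (41 + 2116)) = 1/(4319 + 2157) = 1/6476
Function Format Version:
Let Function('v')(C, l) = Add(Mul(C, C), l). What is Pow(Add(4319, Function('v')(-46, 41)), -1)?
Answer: Rational(1, 6476) ≈ 0.00015442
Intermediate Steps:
Function('v')(C, l) = Add(l, Pow(C, 2)) (Function('v')(C, l) = Add(Pow(C, 2), l) = Add(l, Pow(C, 2)))
Pow(Add(4319, Function('v')(-46, 41)), -1) = Pow(Add(4319, Add(41, Pow(-46, 2))), -1) = Pow(Add(4319, Add(41, 2116)), -1) = Pow(Add(4319, 2157), -1) = Pow(6476, -1) = Rational(1, 6476)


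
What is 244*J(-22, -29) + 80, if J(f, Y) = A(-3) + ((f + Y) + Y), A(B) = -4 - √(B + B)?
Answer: -20416 - 244*I*√6 ≈ -20416.0 - 597.68*I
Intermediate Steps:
A(B) = -4 - √2*√B (A(B) = -4 - √(2*B) = -4 - √2*√B)
J(f, Y) = -4 + f + 2*Y - I*√6 (J(f, Y) = (-4 - √2*√(-3)) + ((f + Y) + Y) = (-4 - √2*I*√3) + ((Y + f) + Y) = (-4 - I*√6) + (f + 2*Y) = -4 + f + 2*Y - I*√6)
244*J(-22, -29) + 80 = 244*(-4 - 22 + 2*(-29) - I*√6) + 80 = 244*(-4 - 22 - 58 - I*√6) + 80 = 244*(-84 - I*√6) + 80 = (-20496 - 244*I*√6) + 80 = -20416 - 244*I*√6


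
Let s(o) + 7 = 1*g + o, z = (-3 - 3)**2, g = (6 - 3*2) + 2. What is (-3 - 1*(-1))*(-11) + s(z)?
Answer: 53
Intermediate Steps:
g = 2 (g = (6 - 6) + 2 = 0 + 2 = 2)
z = 36 (z = (-6)**2 = 36)
s(o) = -5 + o (s(o) = -7 + (1*2 + o) = -7 + (2 + o) = -5 + o)
(-3 - 1*(-1))*(-11) + s(z) = (-3 - 1*(-1))*(-11) + (-5 + 36) = (-3 + 1)*(-11) + 31 = -2*(-11) + 31 = 22 + 31 = 53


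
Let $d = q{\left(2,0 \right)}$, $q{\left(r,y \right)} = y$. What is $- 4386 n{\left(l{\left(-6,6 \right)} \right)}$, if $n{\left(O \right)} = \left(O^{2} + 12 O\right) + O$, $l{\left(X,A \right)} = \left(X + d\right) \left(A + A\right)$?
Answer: $-18631728$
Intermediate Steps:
$d = 0$
$l{\left(X,A \right)} = 2 A X$ ($l{\left(X,A \right)} = \left(X + 0\right) \left(A + A\right) = X 2 A = 2 A X$)
$n{\left(O \right)} = O^{2} + 13 O$
$- 4386 n{\left(l{\left(-6,6 \right)} \right)} = - 4386 \cdot 2 \cdot 6 \left(-6\right) \left(13 + 2 \cdot 6 \left(-6\right)\right) = - 4386 \left(- 72 \left(13 - 72\right)\right) = - 4386 \left(\left(-72\right) \left(-59\right)\right) = \left(-4386\right) 4248 = -18631728$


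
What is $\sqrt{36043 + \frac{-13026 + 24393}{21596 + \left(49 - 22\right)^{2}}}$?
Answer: $\frac{\sqrt{718571508406}}{4465} \approx 189.85$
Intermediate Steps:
$\sqrt{36043 + \frac{-13026 + 24393}{21596 + \left(49 - 22\right)^{2}}} = \sqrt{36043 + \frac{11367}{21596 + 27^{2}}} = \sqrt{36043 + \frac{11367}{21596 + 729}} = \sqrt{36043 + \frac{11367}{22325}} = \sqrt{\frac{804671342}{22325}} = \frac{\sqrt{718571508406}}{4465}$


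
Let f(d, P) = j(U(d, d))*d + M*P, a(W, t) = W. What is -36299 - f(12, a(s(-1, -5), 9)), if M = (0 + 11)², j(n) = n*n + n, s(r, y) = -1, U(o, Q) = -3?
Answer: -36250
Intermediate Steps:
j(n) = n + n² (j(n) = n² + n = n + n²)
M = 121 (M = 11² = 121)
f(d, P) = 6*d + 121*P (f(d, P) = (-3*(1 - 3))*d + 121*P = (-3*(-2))*d + 121*P = 6*d + 121*P)
-36299 - f(12, a(s(-1, -5), 9)) = -36299 - (6*12 + 121*(-1)) = -36299 - (72 - 121) = -36299 - 1*(-49) = -36299 + 49 = -36250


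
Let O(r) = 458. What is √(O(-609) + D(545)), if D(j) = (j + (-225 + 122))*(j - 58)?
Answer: 12*√1498 ≈ 464.45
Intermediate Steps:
D(j) = (-103 + j)*(-58 + j) (D(j) = (j - 103)*(-58 + j) = (-103 + j)*(-58 + j))
√(O(-609) + D(545)) = √(458 + (5974 + 545² - 161*545)) = √(458 + (5974 + 297025 - 87745)) = √(458 + 215254) = √215712 = 12*√1498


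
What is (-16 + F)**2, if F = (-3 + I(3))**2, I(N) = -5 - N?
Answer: 11025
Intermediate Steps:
F = 121 (F = (-3 + (-5 - 1*3))**2 = (-3 + (-5 - 3))**2 = (-3 - 8)**2 = (-11)**2 = 121)
(-16 + F)**2 = (-16 + 121)**2 = 105**2 = 11025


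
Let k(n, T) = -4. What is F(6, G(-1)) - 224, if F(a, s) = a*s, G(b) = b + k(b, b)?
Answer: -254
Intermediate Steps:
G(b) = -4 + b (G(b) = b - 4 = -4 + b)
F(6, G(-1)) - 224 = 6*(-4 - 1) - 224 = 6*(-5) - 224 = -30 - 224 = -254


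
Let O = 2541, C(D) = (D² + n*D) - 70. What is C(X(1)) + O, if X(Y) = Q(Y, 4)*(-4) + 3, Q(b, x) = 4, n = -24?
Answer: 2952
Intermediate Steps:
X(Y) = -13 (X(Y) = 4*(-4) + 3 = -16 + 3 = -13)
C(D) = -70 + D² - 24*D (C(D) = (D² - 24*D) - 70 = -70 + D² - 24*D)
C(X(1)) + O = (-70 + (-13)² - 24*(-13)) + 2541 = (-70 + 169 + 312) + 2541 = 411 + 2541 = 2952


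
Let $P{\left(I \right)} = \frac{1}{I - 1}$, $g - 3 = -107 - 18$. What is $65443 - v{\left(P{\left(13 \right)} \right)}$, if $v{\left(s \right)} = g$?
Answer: $65565$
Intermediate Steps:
$g = -122$ ($g = 3 - 125 = -122$)
$P{\left(I \right)} = \frac{1}{-1 + I}$
$v{\left(s \right)} = -122$
$65443 - v{\left(P{\left(13 \right)} \right)} = 65443 - -122 = 65443 + 122 = 65565$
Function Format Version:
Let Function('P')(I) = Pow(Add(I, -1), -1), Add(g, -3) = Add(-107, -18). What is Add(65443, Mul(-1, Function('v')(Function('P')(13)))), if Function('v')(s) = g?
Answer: 65565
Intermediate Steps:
g = -122 (g = Add(3, Add(-107, -18)) = Add(3, -125) = -122)
Function('P')(I) = Pow(Add(-1, I), -1)
Function('v')(s) = -122
Add(65443, Mul(-1, Function('v')(Function('P')(13)))) = Add(65443, Mul(-1, -122)) = Add(65443, 122) = 65565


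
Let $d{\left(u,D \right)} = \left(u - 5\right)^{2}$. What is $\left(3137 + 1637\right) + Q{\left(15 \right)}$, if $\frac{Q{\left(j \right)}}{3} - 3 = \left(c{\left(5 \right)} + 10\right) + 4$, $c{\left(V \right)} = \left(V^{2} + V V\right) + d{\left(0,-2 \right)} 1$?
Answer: $5050$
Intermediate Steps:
$d{\left(u,D \right)} = \left(-5 + u\right)^{2}$
$c{\left(V \right)} = 25 + 2 V^{2}$ ($c{\left(V \right)} = \left(V^{2} + V V\right) + \left(-5 + 0\right)^{2} \cdot 1 = \left(V^{2} + V^{2}\right) + \left(-5\right)^{2} \cdot 1 = 2 V^{2} + 25 \cdot 1 = 2 V^{2} + 25 = 25 + 2 V^{2}$)
$Q{\left(j \right)} = 276$ ($Q{\left(j \right)} = 9 + 3 \left(\left(\left(25 + 2 \cdot 5^{2}\right) + 10\right) + 4\right) = 9 + 3 \left(\left(\left(25 + 2 \cdot 25\right) + 10\right) + 4\right) = 9 + 3 \left(\left(\left(25 + 50\right) + 10\right) + 4\right) = 9 + 3 \left(\left(75 + 10\right) + 4\right) = 9 + 3 \left(85 + 4\right) = 9 + 3 \cdot 89 = 9 + 267 = 276$)
$\left(3137 + 1637\right) + Q{\left(15 \right)} = \left(3137 + 1637\right) + 276 = 4774 + 276 = 5050$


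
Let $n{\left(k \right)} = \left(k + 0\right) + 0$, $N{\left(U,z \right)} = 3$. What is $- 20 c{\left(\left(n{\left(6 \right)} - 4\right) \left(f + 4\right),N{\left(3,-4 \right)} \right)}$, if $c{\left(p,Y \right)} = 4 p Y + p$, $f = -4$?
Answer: $0$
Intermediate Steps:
$n{\left(k \right)} = k$ ($n{\left(k \right)} = k + 0 = k$)
$c{\left(p,Y \right)} = p + 4 Y p$ ($c{\left(p,Y \right)} = 4 Y p + p = p + 4 Y p$)
$- 20 c{\left(\left(n{\left(6 \right)} - 4\right) \left(f + 4\right),N{\left(3,-4 \right)} \right)} = - 20 \left(6 - 4\right) \left(-4 + 4\right) \left(1 + 4 \cdot 3\right) = - 20 \cdot 2 \cdot 0 \left(1 + 12\right) = - 20 \cdot 0 \cdot 13 = \left(-20\right) 0 = 0$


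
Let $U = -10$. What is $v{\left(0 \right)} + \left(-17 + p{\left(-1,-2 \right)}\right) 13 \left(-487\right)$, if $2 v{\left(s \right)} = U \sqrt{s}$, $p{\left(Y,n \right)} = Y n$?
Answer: $94965$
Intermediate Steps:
$v{\left(s \right)} = - 5 \sqrt{s}$ ($v{\left(s \right)} = \frac{\left(-10\right) \sqrt{s}}{2} = - 5 \sqrt{s}$)
$v{\left(0 \right)} + \left(-17 + p{\left(-1,-2 \right)}\right) 13 \left(-487\right) = - 5 \sqrt{0} + \left(-17 - -2\right) 13 \left(-487\right) = \left(-5\right) 0 + \left(-17 + 2\right) 13 \left(-487\right) = 0 + \left(-15\right) 13 \left(-487\right) = 0 - -94965 = 0 + 94965 = 94965$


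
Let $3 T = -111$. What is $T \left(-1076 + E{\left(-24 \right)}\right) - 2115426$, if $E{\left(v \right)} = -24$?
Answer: $-2074726$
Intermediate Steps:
$T = -37$ ($T = \frac{1}{3} \left(-111\right) = -37$)
$T \left(-1076 + E{\left(-24 \right)}\right) - 2115426 = - 37 \left(-1076 - 24\right) - 2115426 = \left(-37\right) \left(-1100\right) - 2115426 = 40700 - 2115426 = -2074726$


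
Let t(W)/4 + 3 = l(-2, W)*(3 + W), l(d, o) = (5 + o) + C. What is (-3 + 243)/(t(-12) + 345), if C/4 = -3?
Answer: 80/339 ≈ 0.23599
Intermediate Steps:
C = -12 (C = 4*(-3) = -12)
l(d, o) = -7 + o (l(d, o) = (5 + o) - 12 = -7 + o)
t(W) = -12 + 4*(-7 + W)*(3 + W) (t(W) = -12 + 4*((-7 + W)*(3 + W)) = -12 + 4*(-7 + W)*(3 + W))
(-3 + 243)/(t(-12) + 345) = (-3 + 243)/((-96 - 16*(-12) + 4*(-12)**2) + 345) = 240/((-96 + 192 + 4*144) + 345) = 240/((-96 + 192 + 576) + 345) = 240/(672 + 345) = 240/1017 = 240*(1/1017) = 80/339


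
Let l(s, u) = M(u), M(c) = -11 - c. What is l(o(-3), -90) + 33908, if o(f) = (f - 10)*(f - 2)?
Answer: 33987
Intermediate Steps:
o(f) = (-10 + f)*(-2 + f)
l(s, u) = -11 - u
l(o(-3), -90) + 33908 = (-11 - 1*(-90)) + 33908 = (-11 + 90) + 33908 = 79 + 33908 = 33987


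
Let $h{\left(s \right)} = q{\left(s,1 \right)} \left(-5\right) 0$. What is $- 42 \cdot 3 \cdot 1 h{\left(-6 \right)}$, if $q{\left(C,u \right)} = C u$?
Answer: $0$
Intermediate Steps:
$h{\left(s \right)} = 0$ ($h{\left(s \right)} = s 1 \left(-5\right) 0 = s \left(-5\right) 0 = - 5 s 0 = 0$)
$- 42 \cdot 3 \cdot 1 h{\left(-6 \right)} = - 42 \cdot 3 \cdot 1 \cdot 0 = \left(-42\right) 3 \cdot 0 = \left(-126\right) 0 = 0$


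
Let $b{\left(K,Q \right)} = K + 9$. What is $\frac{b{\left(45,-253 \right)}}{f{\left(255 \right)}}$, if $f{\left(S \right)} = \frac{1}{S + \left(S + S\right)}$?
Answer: $41310$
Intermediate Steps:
$b{\left(K,Q \right)} = 9 + K$
$f{\left(S \right)} = \frac{1}{3 S}$ ($f{\left(S \right)} = \frac{1}{S + 2 S} = \frac{1}{3 S}$)
$\frac{b{\left(45,-253 \right)}}{f{\left(255 \right)}} = \frac{9 + 45}{\frac{1}{3} \cdot \frac{1}{255}} = \frac{54}{\frac{1}{3} \cdot \frac{1}{255}} = 54 \frac{1}{\frac{1}{765}} = 54 \cdot 765 = 41310$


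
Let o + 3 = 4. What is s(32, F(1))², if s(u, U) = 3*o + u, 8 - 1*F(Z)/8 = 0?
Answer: 1225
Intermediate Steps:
o = 1 (o = -3 + 4 = 1)
F(Z) = 64 (F(Z) = 64 - 8*0 = 64 + 0 = 64)
s(u, U) = 3 + u (s(u, U) = 3*1 + u = 3 + u)
s(32, F(1))² = (3 + 32)² = 35² = 1225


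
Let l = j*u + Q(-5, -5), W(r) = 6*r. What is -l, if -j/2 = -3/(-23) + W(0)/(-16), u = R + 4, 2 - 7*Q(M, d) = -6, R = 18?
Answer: 740/161 ≈ 4.5963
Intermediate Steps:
Q(M, d) = 8/7 (Q(M, d) = 2/7 - 1/7*(-6) = 2/7 + 6/7 = 8/7)
u = 22 (u = 18 + 4 = 22)
j = -6/23 (j = -2*(-3/(-23) + (6*0)/(-16)) = -2*(-3*(-1/23) + 0*(-1/16)) = -2*(3/23 + 0) = -2*3/23 = -6/23 ≈ -0.26087)
l = -740/161 (l = -6/23*22 + 8/7 = -132/23 + 8/7 = -740/161 ≈ -4.5963)
-l = -1*(-740/161) = 740/161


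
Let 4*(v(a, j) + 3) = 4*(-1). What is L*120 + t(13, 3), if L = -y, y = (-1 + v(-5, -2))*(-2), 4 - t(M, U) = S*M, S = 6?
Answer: -1274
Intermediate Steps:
v(a, j) = -4 (v(a, j) = -3 + (4*(-1))/4 = -3 + (¼)*(-4) = -3 - 1 = -4)
t(M, U) = 4 - 6*M
y = 10 (y = (-1 - 4)*(-2) = -5*(-2) = 10)
L = -10 (L = -1*10 = -10)
L*120 + t(13, 3) = -10*120 + (4 - 6*13) = -1200 + (4 - 78) = -1200 - 74 = -1274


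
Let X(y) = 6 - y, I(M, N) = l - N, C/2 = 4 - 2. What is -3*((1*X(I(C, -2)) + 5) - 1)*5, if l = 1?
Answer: -105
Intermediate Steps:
C = 4 (C = 2*(4 - 2) = 2*2 = 4)
I(M, N) = 1 - N
-3*((1*X(I(C, -2)) + 5) - 1)*5 = -3*((1*(6 - (1 - 1*(-2))) + 5) - 1)*5 = -3*((1*(6 - (1 + 2)) + 5) - 1)*5 = -3*((1*(6 - 1*3) + 5) - 1)*5 = -3*((1*(6 - 3) + 5) - 1)*5 = -3*((1*3 + 5) - 1)*5 = -3*((3 + 5) - 1)*5 = -3*(8 - 1)*5 = -21*5 = -3*35 = -105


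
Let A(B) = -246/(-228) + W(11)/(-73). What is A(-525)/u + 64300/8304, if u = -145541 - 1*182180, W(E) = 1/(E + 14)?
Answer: 182671812596719/23591094501300 ≈ 7.7433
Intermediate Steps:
W(E) = 1/(14 + E)
A(B) = 74787/69350 (A(B) = -246/(-228) + 1/((14 + 11)*(-73)) = -246*(-1/228) - 1/73/25 = 41/38 + (1/25)*(-1/73) = 41/38 - 1/1825 = 74787/69350)
u = -327721 (u = -145541 - 182180 = -327721)
A(-525)/u + 64300/8304 = (74787/69350)/(-327721) + 64300/8304 = (74787/69350)*(-1/327721) + 64300*(1/8304) = -74787/22727451350 + 16075/2076 = 182671812596719/23591094501300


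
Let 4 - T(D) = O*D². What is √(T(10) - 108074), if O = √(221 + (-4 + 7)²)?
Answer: √(-108070 - 100*√230) ≈ 331.04*I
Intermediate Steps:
O = √230 (O = √(221 + 3²) = √(221 + 9) = √230 ≈ 15.166)
T(D) = 4 - √230*D²
√(T(10) - 108074) = √((4 - 1*√230*10²) - 108074) = √((4 - 1*√230*100) - 108074) = √((4 - 100*√230) - 108074) = √(-108070 - 100*√230)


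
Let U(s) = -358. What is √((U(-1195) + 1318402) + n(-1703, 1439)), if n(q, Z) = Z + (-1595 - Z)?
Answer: √1316449 ≈ 1147.4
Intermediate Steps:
n(q, Z) = -1595
√((U(-1195) + 1318402) + n(-1703, 1439)) = √((-358 + 1318402) - 1595) = √(1318044 - 1595) = √1316449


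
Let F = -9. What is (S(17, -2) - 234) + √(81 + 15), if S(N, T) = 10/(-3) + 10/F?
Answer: -2146/9 + 4*√6 ≈ -228.65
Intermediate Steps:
S(N, T) = -40/9 (S(N, T) = 10/(-3) + 10/(-9) = 10*(-⅓) + 10*(-⅑) = -10/3 - 10/9 = -40/9)
(S(17, -2) - 234) + √(81 + 15) = (-40/9 - 234) + √(81 + 15) = -2146/9 + √96 = -2146/9 + 4*√6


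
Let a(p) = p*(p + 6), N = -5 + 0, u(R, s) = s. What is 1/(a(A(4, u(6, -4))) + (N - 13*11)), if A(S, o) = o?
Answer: -1/156 ≈ -0.0064103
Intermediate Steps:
N = -5
a(p) = p*(6 + p)
1/(a(A(4, u(6, -4))) + (N - 13*11)) = 1/(-4*(6 - 4) + (-5 - 13*11)) = 1/(-4*2 + (-5 - 143)) = 1/(-8 - 148) = 1/(-156) = -1/156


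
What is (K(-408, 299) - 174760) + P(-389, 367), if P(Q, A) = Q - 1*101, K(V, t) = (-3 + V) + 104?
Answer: -175557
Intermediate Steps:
K(V, t) = 101 + V
P(Q, A) = -101 + Q (P(Q, A) = Q - 101 = -101 + Q)
(K(-408, 299) - 174760) + P(-389, 367) = ((101 - 408) - 174760) + (-101 - 389) = (-307 - 174760) - 490 = -175067 - 490 = -175557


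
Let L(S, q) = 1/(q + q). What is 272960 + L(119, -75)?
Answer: 40943999/150 ≈ 2.7296e+5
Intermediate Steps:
L(S, q) = 1/(2*q)
272960 + L(119, -75) = 272960 + (1/2)/(-75) = 272960 + (1/2)*(-1/75) = 272960 - 1/150 = 40943999/150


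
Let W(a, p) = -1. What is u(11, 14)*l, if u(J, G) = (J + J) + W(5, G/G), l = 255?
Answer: 5355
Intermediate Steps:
u(J, G) = -1 + 2*J (u(J, G) = (J + J) - 1 = 2*J - 1 = -1 + 2*J)
u(11, 14)*l = (-1 + 2*11)*255 = (-1 + 22)*255 = 21*255 = 5355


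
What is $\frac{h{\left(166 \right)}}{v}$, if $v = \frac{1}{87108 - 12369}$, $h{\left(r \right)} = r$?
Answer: $12406674$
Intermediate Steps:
$v = \frac{1}{74739} \approx 1.338 \cdot 10^{-5}$
$\frac{h{\left(166 \right)}}{v} = 166 \frac{1}{\frac{1}{74739}} = 166 \cdot 74739 = 12406674$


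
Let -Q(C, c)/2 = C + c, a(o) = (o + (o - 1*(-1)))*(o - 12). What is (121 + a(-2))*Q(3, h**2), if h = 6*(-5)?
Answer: -294378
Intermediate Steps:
h = -30
a(o) = (1 + 2*o)*(-12 + o) (a(o) = (o + (o + 1))*(-12 + o) = (o + (1 + o))*(-12 + o) = (1 + 2*o)*(-12 + o))
Q(C, c) = -2*C - 2*c (Q(C, c) = -2*(C + c) = -2*C - 2*c)
(121 + a(-2))*Q(3, h**2) = (121 + (-12 - 23*(-2) + 2*(-2)**2))*(-2*3 - 2*(-30)**2) = (121 + (-12 + 46 + 2*4))*(-6 - 2*900) = (121 + (-12 + 46 + 8))*(-6 - 1800) = (121 + 42)*(-1806) = 163*(-1806) = -294378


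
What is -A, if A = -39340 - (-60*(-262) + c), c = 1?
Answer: 55061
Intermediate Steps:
A = -55061 (A = -39340 - (-60*(-262) + 1) = -39340 - (15720 + 1) = -39340 - 1*15721 = -39340 - 15721 = -55061)
-A = -1*(-55061) = 55061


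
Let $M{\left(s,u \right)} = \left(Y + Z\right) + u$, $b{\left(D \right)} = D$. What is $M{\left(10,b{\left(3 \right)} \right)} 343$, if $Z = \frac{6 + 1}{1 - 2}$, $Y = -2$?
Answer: $-2058$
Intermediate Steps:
$Z = -7$ ($Z = \frac{7}{-1} = 7 \left(-1\right) = -7$)
$M{\left(s,u \right)} = -9 + u$ ($M{\left(s,u \right)} = \left(-2 - 7\right) + u = -9 + u$)
$M{\left(10,b{\left(3 \right)} \right)} 343 = \left(-9 + 3\right) 343 = \left(-6\right) 343 = -2058$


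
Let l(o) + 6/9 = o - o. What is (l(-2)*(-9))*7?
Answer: 42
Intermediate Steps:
l(o) = -2/3 (l(o) = -2/3 + (o - o) = -2/3 + 0 = -2/3)
(l(-2)*(-9))*7 = -2/3*(-9)*7 = 6*7 = 42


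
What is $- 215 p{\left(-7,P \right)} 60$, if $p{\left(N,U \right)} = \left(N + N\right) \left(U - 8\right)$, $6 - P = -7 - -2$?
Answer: $541800$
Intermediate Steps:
$P = 11$ ($P = 6 - \left(-7 - -2\right) = 6 - \left(-7 + 2\right) = 6 - -5 = 6 + 5 = 11$)
$p{\left(N,U \right)} = 2 N \left(-8 + U\right)$
$- 215 p{\left(-7,P \right)} 60 = - 215 \cdot 2 \left(-7\right) \left(-8 + 11\right) 60 = - 215 \cdot 2 \left(-7\right) 3 \cdot 60 = \left(-215\right) \left(-42\right) 60 = 9030 \cdot 60 = 541800$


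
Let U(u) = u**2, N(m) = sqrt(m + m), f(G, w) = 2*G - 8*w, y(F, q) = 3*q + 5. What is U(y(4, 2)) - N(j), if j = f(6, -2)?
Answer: 121 - 2*sqrt(14) ≈ 113.52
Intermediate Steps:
y(F, q) = 5 + 3*q
f(G, w) = -8*w + 2*G
j = 28 (j = -8*(-2) + 2*6 = 16 + 12 = 28)
N(m) = sqrt(2)*sqrt(m) (N(m) = sqrt(2*m) = sqrt(2)*sqrt(m))
U(y(4, 2)) - N(j) = (5 + 3*2)**2 - sqrt(2)*sqrt(28) = (5 + 6)**2 - sqrt(2)*2*sqrt(7) = 11**2 - 2*sqrt(14) = 121 - 2*sqrt(14)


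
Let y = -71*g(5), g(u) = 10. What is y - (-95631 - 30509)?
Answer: 125430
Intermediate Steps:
y = -710 (y = -71*10 = -710)
y - (-95631 - 30509) = -710 - (-95631 - 30509) = -710 - 1*(-126140) = -710 + 126140 = 125430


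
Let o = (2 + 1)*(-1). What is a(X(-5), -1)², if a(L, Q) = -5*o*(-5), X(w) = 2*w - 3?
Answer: 5625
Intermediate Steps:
o = -3 (o = 3*(-1) = -3)
X(w) = -3 + 2*w
a(L, Q) = -75 (a(L, Q) = -5*(-3)*(-5) = 15*(-5) = -75)
a(X(-5), -1)² = (-75)² = 5625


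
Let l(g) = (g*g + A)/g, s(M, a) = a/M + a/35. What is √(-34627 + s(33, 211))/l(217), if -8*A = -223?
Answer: 248*I*√46176711735/62194275 ≈ 0.85687*I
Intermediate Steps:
A = 223/8 (A = -⅛*(-223) = 223/8 ≈ 27.875)
s(M, a) = a/35 + a/M (s(M, a) = a/M + a*(1/35) = a/M + a/35 = a/35 + a/M)
l(g) = (223/8 + g²)/g (l(g) = (g*g + 223/8)/g = (g² + 223/8)/g = (223/8 + g²)/g)
√(-34627 + s(33, 211))/l(217) = √(-34627 + ((1/35)*211 + 211/33))/(217 + (223/8)/217) = √(-34627 + (211/35 + 211*(1/33)))/(217 + (223/8)*(1/217)) = √(-34627 + (211/35 + 211/33))/(217 + 223/1736) = √(-34627 + 14348/1155)/(376935/1736) = √(-39979837/1155)*(1736/376935) = (I*√46176711735/1155)*(1736/376935) = 248*I*√46176711735/62194275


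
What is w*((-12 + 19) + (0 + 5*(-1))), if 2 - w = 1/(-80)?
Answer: 161/40 ≈ 4.0250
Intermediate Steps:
w = 161/80 (w = 2 - 1/(-80) = 2 - 1*(-1/80) = 2 + 1/80 = 161/80 ≈ 2.0125)
w*((-12 + 19) + (0 + 5*(-1))) = 161*((-12 + 19) + (0 + 5*(-1)))/80 = 161*(7 + (0 - 5))/80 = 161*(7 - 5)/80 = (161/80)*2 = 161/40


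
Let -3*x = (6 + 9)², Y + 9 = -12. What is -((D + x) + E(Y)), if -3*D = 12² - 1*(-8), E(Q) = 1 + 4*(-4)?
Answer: 422/3 ≈ 140.67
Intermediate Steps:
Y = -21 (Y = -9 - 12 = -21)
E(Q) = -15 (E(Q) = 1 - 16 = -15)
x = -75 (x = -(6 + 9)²/3 = -⅓*15² = -⅓*225 = -75)
D = -152/3 (D = -(12² - 1*(-8))/3 = -(144 + 8)/3 = -⅓*152 = -152/3 ≈ -50.667)
-((D + x) + E(Y)) = -((-152/3 - 75) - 15) = -(-377/3 - 15) = -1*(-422/3) = 422/3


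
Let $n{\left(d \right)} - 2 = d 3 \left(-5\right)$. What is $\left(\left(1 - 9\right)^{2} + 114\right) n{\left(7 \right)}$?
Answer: $-18334$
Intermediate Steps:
$n{\left(d \right)} = 2 - 15 d$ ($n{\left(d \right)} = 2 + d 3 \left(-5\right) = 2 + 3 d \left(-5\right) = 2 - 15 d$)
$\left(\left(1 - 9\right)^{2} + 114\right) n{\left(7 \right)} = \left(\left(1 - 9\right)^{2} + 114\right) \left(2 - 105\right) = \left(\left(-8\right)^{2} + 114\right) \left(2 - 105\right) = \left(64 + 114\right) \left(-103\right) = 178 \left(-103\right) = -18334$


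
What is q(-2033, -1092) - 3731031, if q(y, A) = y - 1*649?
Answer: -3733713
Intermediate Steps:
q(y, A) = -649 + y (q(y, A) = y - 649 = -649 + y)
q(-2033, -1092) - 3731031 = (-649 - 2033) - 3731031 = -2682 - 3731031 = -3733713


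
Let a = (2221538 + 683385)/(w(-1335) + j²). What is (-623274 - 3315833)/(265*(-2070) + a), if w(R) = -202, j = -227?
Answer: 202182544989/28152520927 ≈ 7.1817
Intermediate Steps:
a = 2904923/51327 (a = (2221538 + 683385)/(-202 + (-227)²) = 2904923/(-202 + 51529) = 2904923/51327 ≈ 56.596)
(-623274 - 3315833)/(265*(-2070) + a) = (-623274 - 3315833)/(265*(-2070) + 2904923/51327) = -3939107/(-548550 + 2904923/51327) = -3939107/(-28152520927/51327) = -3939107*(-51327/28152520927) = 202182544989/28152520927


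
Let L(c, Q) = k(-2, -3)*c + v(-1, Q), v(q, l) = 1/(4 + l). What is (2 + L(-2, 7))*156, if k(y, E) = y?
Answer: 10452/11 ≈ 950.18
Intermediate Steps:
L(c, Q) = 1/(4 + Q) - 2*c (L(c, Q) = -2*c + 1/(4 + Q) = 1/(4 + Q) - 2*c)
(2 + L(-2, 7))*156 = (2 + (1 - 2*(-2)*(4 + 7))/(4 + 7))*156 = (2 + (1 - 2*(-2)*11)/11)*156 = (2 + (1 + 44)/11)*156 = (2 + (1/11)*45)*156 = (2 + 45/11)*156 = (67/11)*156 = 10452/11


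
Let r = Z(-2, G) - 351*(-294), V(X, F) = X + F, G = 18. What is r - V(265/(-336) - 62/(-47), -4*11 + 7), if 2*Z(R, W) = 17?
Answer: 1630349807/15792 ≈ 1.0324e+5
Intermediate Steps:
Z(R, W) = 17/2 (Z(R, W) = (½)*17 = 17/2)
V(X, F) = F + X
r = 206405/2 (r = 17/2 - 351*(-294) = 17/2 + 103194 = 206405/2 ≈ 1.0320e+5)
r - V(265/(-336) - 62/(-47), -4*11 + 7) = 206405/2 - ((-4*11 + 7) + (265/(-336) - 62/(-47))) = 206405/2 - ((-44 + 7) + (265*(-1/336) - 62*(-1/47))) = 206405/2 - (-37 + (-265/336 + 62/47)) = 206405/2 - (-37 + 8377/15792) = 206405/2 - 1*(-575927/15792) = 206405/2 + 575927/15792 = 1630349807/15792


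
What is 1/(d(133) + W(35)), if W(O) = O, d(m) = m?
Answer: 1/168 ≈ 0.0059524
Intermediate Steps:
1/(d(133) + W(35)) = 1/(133 + 35) = 1/168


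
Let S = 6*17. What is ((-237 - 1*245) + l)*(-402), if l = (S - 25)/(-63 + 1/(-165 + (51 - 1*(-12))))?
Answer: 1248478536/6427 ≈ 1.9426e+5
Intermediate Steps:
S = 102
l = -7854/6427 (l = (102 - 25)/(-63 + 1/(-165 + (51 - 1*(-12)))) = 77/(-63 + 1/(-165 + (51 + 12))) = 77/(-63 + 1/(-165 + 63)) = 77/(-63 + 1/(-102)) = 77/(-63 - 1/102) = 77/(-6427/102) = 77*(-102/6427) = -7854/6427 ≈ -1.2220)
((-237 - 1*245) + l)*(-402) = ((-237 - 1*245) - 7854/6427)*(-402) = ((-237 - 245) - 7854/6427)*(-402) = (-482 - 7854/6427)*(-402) = -3105668/6427*(-402) = 1248478536/6427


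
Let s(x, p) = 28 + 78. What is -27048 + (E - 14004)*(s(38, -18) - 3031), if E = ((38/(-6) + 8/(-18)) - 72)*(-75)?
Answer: 23652777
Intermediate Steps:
s(x, p) = 106
E = 17725/3 (E = ((38*(-⅙) + 8*(-1/18)) - 72)*(-75) = ((-19/3 - 4/9) - 72)*(-75) = (-61/9 - 72)*(-75) = -709/9*(-75) = 17725/3 ≈ 5908.3)
-27048 + (E - 14004)*(s(38, -18) - 3031) = -27048 + (17725/3 - 14004)*(106 - 3031) = -27048 - 24287/3*(-2925) = -27048 + 23679825 = 23652777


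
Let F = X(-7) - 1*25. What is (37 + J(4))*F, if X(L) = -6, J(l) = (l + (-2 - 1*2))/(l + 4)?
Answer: -1147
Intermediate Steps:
J(l) = (-4 + l)/(4 + l) (J(l) = (l + (-2 - 2))/(4 + l) = (l - 4)/(4 + l) = (-4 + l)/(4 + l))
F = -31 (F = -6 - 1*25 = -6 - 25 = -31)
(37 + J(4))*F = (37 + (-4 + 4)/(4 + 4))*(-31) = (37 + 0/8)*(-31) = (37 + (1/8)*0)*(-31) = (37 + 0)*(-31) = 37*(-31) = -1147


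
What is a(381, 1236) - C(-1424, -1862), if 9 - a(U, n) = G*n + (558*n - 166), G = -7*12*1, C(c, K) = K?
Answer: -583827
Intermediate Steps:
G = -84 (G = -84*1 = -84)
a(U, n) = 175 - 474*n (a(U, n) = 9 - (-84*n + (558*n - 166)) = 9 - (-84*n + (-166 + 558*n)) = 9 - (-166 + 474*n) = 9 + (166 - 474*n) = 175 - 474*n)
a(381, 1236) - C(-1424, -1862) = (175 - 474*1236) - 1*(-1862) = (175 - 585864) + 1862 = -585689 + 1862 = -583827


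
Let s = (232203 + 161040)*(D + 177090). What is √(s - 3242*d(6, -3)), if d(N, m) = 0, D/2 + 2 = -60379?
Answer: 6*√615294214 ≈ 1.4883e+5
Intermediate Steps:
D = -120762 (D = -4 + 2*(-60379) = -4 - 120758 = -120762)
s = 22150591704 (s = (232203 + 161040)*(-120762 + 177090) = 393243*56328 = 22150591704)
√(s - 3242*d(6, -3)) = √(22150591704 - 3242*0) = √(22150591704 + 0) = √22150591704 = 6*√615294214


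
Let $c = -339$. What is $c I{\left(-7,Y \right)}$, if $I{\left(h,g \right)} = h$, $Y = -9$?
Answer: $2373$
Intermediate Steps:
$c I{\left(-7,Y \right)} = \left(-339\right) \left(-7\right) = 2373$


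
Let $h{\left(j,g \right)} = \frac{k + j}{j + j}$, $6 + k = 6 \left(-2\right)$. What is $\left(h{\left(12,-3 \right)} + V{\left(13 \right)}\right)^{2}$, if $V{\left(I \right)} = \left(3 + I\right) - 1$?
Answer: $\frac{3481}{16} \approx 217.56$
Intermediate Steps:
$k = -18$ ($k = -6 + 6 \left(-2\right) = -6 - 12 = -18$)
$h{\left(j,g \right)} = \frac{-18 + j}{2 j}$ ($h{\left(j,g \right)} = \frac{-18 + j}{j + j} = \frac{-18 + j}{2 j}$)
$V{\left(I \right)} = 2 + I$
$\left(h{\left(12,-3 \right)} + V{\left(13 \right)}\right)^{2} = \left(\frac{-18 + 12}{2 \cdot 12} + \left(2 + 13\right)\right)^{2} = \left(\frac{1}{2} \cdot \frac{1}{12} \left(-6\right) + 15\right)^{2} = \left(- \frac{1}{4} + 15\right)^{2} = \left(\frac{59}{4}\right)^{2} = \frac{3481}{16}$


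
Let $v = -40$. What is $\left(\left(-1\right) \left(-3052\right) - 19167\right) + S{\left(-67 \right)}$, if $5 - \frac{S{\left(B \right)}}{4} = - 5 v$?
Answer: $-16895$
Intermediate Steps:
$S{\left(B \right)} = -780$ ($S{\left(B \right)} = 20 - 4 \left(- 5 \left(-40\right)\right) = 20 - 4 \left(\left(-1\right) \left(-200\right)\right) = 20 - 800 = -780$)
$\left(\left(-1\right) \left(-3052\right) - 19167\right) + S{\left(-67 \right)} = \left(\left(-1\right) \left(-3052\right) - 19167\right) - 780 = \left(3052 - 19167\right) - 780 = -16115 - 780 = -16895$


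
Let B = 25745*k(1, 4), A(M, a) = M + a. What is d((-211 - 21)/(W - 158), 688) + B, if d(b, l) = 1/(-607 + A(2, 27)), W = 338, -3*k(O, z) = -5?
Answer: 74403047/1734 ≈ 42908.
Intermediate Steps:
k(O, z) = 5/3 (k(O, z) = -⅓*(-5) = 5/3)
B = 128725/3 (B = 25745*(5/3) = 128725/3 ≈ 42908.)
d(b, l) = -1/578 (d(b, l) = 1/(-607 + (2 + 27)) = 1/(-607 + 29) = 1/(-578) = -1/578)
d((-211 - 21)/(W - 158), 688) + B = -1/578 + 128725/3 = 74403047/1734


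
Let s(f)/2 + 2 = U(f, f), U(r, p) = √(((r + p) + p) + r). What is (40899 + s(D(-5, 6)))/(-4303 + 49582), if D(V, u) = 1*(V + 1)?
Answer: 40895/45279 + 8*I/45279 ≈ 0.90318 + 0.00017668*I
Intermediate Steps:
U(r, p) = √(2*p + 2*r) (U(r, p) = √(((p + r) + p) + r) = √((r + 2*p) + r) = √(2*p + 2*r))
D(V, u) = 1 + V (D(V, u) = 1*(1 + V) = 1 + V)
s(f) = -4 + 4*√f (s(f) = -4 + 2*√(2*f + 2*f) = -4 + 2*√(4*f) = -4 + 2*(2*√f) = -4 + 4*√f)
(40899 + s(D(-5, 6)))/(-4303 + 49582) = (40899 + (-4 + 4*√(1 - 5)))/(-4303 + 49582) = (40899 + (-4 + 4*√(-4)))/45279 = (40899 + (-4 + 4*(2*I)))*(1/45279) = (40899 + (-4 + 8*I))*(1/45279) = (40895 + 8*I)*(1/45279) = 40895/45279 + 8*I/45279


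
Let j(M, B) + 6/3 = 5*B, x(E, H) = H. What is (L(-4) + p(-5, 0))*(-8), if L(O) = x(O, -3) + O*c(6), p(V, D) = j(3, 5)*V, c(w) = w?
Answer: 1136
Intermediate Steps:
j(M, B) = -2 + 5*B
p(V, D) = 23*V (p(V, D) = (-2 + 5*5)*V = (-2 + 25)*V = 23*V)
L(O) = -3 + 6*O (L(O) = -3 + O*6 = -3 + 6*O)
(L(-4) + p(-5, 0))*(-8) = ((-3 + 6*(-4)) + 23*(-5))*(-8) = ((-3 - 24) - 115)*(-8) = (-27 - 115)*(-8) = -142*(-8) = 1136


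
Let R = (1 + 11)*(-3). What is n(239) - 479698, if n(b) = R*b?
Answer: -488302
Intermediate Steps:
R = -36 (R = 12*(-3) = -36)
n(b) = -36*b
n(239) - 479698 = -36*239 - 479698 = -8604 - 479698 = -488302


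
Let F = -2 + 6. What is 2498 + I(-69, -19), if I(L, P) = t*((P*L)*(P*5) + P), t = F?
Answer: -495758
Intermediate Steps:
F = 4
t = 4
I(L, P) = 4*P + 20*L*P² (I(L, P) = 4*((P*L)*(P*5) + P) = 4*((L*P)*(5*P) + P) = 4*(5*L*P² + P) = 4*(P + 5*L*P²) = 4*P + 20*L*P²)
2498 + I(-69, -19) = 2498 + 4*(-19)*(1 + 5*(-69)*(-19)) = 2498 + 4*(-19)*(1 + 6555) = 2498 + 4*(-19)*6556 = 2498 - 498256 = -495758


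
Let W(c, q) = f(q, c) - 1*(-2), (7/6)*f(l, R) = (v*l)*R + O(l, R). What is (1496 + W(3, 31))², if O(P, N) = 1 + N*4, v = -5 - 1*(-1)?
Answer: 69422224/49 ≈ 1.4168e+6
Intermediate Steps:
v = -4 (v = -5 + 1 = -4)
O(P, N) = 1 + 4*N
f(l, R) = 6/7 + 24*R/7 - 24*R*l/7 (f(l, R) = 6*((-4*l)*R + (1 + 4*R))/7 = 6*(-4*R*l + (1 + 4*R))/7 = 6*(1 + 4*R - 4*R*l)/7 = 6/7 + 24*R/7 - 24*R*l/7)
W(c, q) = 20/7 + 24*c/7 - 24*c*q/7 (W(c, q) = (6/7 + 24*c/7 - 24*c*q/7) - 1*(-2) = (6/7 + 24*c/7 - 24*c*q/7) + 2 = 20/7 + 24*c/7 - 24*c*q/7)
(1496 + W(3, 31))² = (1496 + (20/7 + (24/7)*3 - 24/7*3*31))² = (1496 + (20/7 + 72/7 - 2232/7))² = (1496 - 2140/7)² = (8332/7)² = 69422224/49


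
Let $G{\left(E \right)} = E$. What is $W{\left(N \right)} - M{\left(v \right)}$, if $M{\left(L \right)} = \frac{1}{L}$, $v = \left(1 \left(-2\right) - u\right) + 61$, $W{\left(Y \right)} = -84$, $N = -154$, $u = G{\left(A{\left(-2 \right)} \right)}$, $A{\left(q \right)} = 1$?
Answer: $- \frac{4873}{58} \approx -84.017$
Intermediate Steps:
$u = 1$
$v = 58$ ($v = \left(1 \left(-2\right) - 1\right) + 61 = \left(-2 - 1\right) + 61 = -3 + 61 = 58$)
$W{\left(N \right)} - M{\left(v \right)} = -84 - \frac{1}{58} = - \frac{4873}{58}$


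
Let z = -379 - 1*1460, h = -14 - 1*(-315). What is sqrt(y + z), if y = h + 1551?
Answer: sqrt(13) ≈ 3.6056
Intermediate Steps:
h = 301 (h = -14 + 315 = 301)
z = -1839 (z = -379 - 1460 = -1839)
y = 1852 (y = 301 + 1551 = 1852)
sqrt(y + z) = sqrt(1852 - 1839) = sqrt(13)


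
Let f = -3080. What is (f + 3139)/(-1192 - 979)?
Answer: -59/2171 ≈ -0.027176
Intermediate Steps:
(f + 3139)/(-1192 - 979) = (-3080 + 3139)/(-1192 - 979) = 59/(-2171) = 59*(-1/2171) = -59/2171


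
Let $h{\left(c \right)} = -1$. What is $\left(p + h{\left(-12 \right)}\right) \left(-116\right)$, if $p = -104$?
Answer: $12180$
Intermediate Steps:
$\left(p + h{\left(-12 \right)}\right) \left(-116\right) = \left(-104 - 1\right) \left(-116\right) = \left(-105\right) \left(-116\right) = 12180$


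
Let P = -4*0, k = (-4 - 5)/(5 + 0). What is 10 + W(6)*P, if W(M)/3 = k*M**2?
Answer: 10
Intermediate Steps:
k = -9/5 ≈ -1.8000
W(M) = -27*M**2/5 (W(M) = 3*(-9*M**2/5) = -27*M**2/5)
P = 0
10 + W(6)*P = 10 - 27/5*6**2*0 = 10 - 27/5*36*0 = 10 - 972/5*0 = 10 + 0 = 10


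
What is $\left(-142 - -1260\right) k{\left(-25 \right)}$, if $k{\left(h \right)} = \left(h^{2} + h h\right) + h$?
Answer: $1369550$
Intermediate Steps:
$k{\left(h \right)} = h + 2 h^{2}$ ($k{\left(h \right)} = \left(h^{2} + h^{2}\right) + h = 2 h^{2} + h = h + 2 h^{2}$)
$\left(-142 - -1260\right) k{\left(-25 \right)} = \left(-142 - -1260\right) \left(- 25 \left(1 + 2 \left(-25\right)\right)\right) = \left(-142 + 1260\right) \left(- 25 \left(1 - 50\right)\right) = 1118 \left(\left(-25\right) \left(-49\right)\right) = 1118 \cdot 1225 = 1369550$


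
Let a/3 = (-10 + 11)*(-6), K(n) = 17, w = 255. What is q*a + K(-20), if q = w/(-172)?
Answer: 3757/86 ≈ 43.686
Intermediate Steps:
q = -255/172 (q = 255/(-172) = 255*(-1/172) = -255/172 ≈ -1.4826)
a = -18 (a = 3*((-10 + 11)*(-6)) = 3*(1*(-6)) = 3*(-6) = -18)
q*a + K(-20) = -255/172*(-18) + 17 = 2295/86 + 17 = 3757/86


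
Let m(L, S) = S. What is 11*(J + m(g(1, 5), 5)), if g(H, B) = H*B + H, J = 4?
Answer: 99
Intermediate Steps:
g(H, B) = H + B*H (g(H, B) = B*H + H = H + B*H)
11*(J + m(g(1, 5), 5)) = 11*(4 + 5) = 11*9 = 99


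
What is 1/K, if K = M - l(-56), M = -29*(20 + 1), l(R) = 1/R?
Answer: -56/34103 ≈ -0.0016421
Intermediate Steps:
M = -609 (M = -29*21 = -609)
K = -34103/56 (K = -609 - 1/(-56) = -609 - 1*(-1/56) = -609 + 1/56 = -34103/56 ≈ -608.98)
1/K = 1/(-34103/56) = -56/34103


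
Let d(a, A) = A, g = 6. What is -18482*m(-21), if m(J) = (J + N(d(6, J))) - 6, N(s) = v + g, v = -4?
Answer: 462050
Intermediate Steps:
N(s) = 2 (N(s) = -4 + 6 = 2)
m(J) = -4 + J (m(J) = (J + 2) - 6 = (2 + J) - 6 = -4 + J)
-18482*m(-21) = -18482*(-4 - 21) = -18482*(-25) = 462050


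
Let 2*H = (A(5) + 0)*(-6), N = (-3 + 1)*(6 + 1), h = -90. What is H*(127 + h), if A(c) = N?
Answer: 1554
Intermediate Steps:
N = -14 (N = -2*7 = -14)
A(c) = -14
H = 42 (H = ((-14 + 0)*(-6))/2 = (-14*(-6))/2 = (½)*84 = 42)
H*(127 + h) = 42*(127 - 90) = 42*37 = 1554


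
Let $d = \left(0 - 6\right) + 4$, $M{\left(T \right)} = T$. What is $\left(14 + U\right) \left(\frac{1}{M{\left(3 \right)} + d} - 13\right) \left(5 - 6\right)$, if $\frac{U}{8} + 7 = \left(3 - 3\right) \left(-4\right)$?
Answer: $-504$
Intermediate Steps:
$d = -2$ ($d = -6 + 4 = -2$)
$U = -56$ ($U = -56 + 8 \left(3 - 3\right) \left(-4\right) = -56 + 8 \cdot 0 \left(-4\right) = -56 + 8 \cdot 0 = -56 + 0 = -56$)
$\left(14 + U\right) \left(\frac{1}{M{\left(3 \right)} + d} - 13\right) \left(5 - 6\right) = \left(14 - 56\right) \left(\frac{1}{3 - 2} - 13\right) \left(5 - 6\right) = - 42 \left(1^{-1} - 13\right) \left(-1\right) = - 42 \left(1 - 13\right) \left(-1\right) = - 42 \left(\left(-12\right) \left(-1\right)\right) = \left(-42\right) 12 = -504$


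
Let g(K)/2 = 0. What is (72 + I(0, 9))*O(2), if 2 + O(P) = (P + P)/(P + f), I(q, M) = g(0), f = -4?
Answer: -288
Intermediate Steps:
g(K) = 0 (g(K) = 2*0 = 0)
I(q, M) = 0
O(P) = -2 + 2*P/(-4 + P) (O(P) = -2 + (P + P)/(P - 4) = -2 + (2*P)/(-4 + P) = -2 + 2*P/(-4 + P))
(72 + I(0, 9))*O(2) = (72 + 0)*(8/(-4 + 2)) = 72*(8/(-2)) = 72*(8*(-½)) = 72*(-4) = -288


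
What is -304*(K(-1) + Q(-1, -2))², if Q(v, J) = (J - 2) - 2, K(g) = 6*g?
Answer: -43776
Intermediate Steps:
Q(v, J) = -4 + J (Q(v, J) = (-2 + J) - 2 = -4 + J)
-304*(K(-1) + Q(-1, -2))² = -304*(6*(-1) + (-4 - 2))² = -304*(-6 - 6)² = -304*(-12)² = -304*144 = -43776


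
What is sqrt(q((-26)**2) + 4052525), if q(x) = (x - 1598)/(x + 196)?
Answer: 3*sqrt(21399127539)/218 ≈ 2013.1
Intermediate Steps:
q(x) = (-1598 + x)/(196 + x)
sqrt(q((-26)**2) + 4052525) = sqrt((-1598 + (-26)**2)/(196 + (-26)**2) + 4052525) = sqrt((-1598 + 676)/(196 + 676) + 4052525) = sqrt(-922/872 + 4052525) = sqrt((1/872)*(-922) + 4052525) = sqrt(-461/436 + 4052525) = sqrt(1766900439/436) = 3*sqrt(21399127539)/218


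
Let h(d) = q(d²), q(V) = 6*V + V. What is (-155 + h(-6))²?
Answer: 9409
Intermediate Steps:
q(V) = 7*V
h(d) = 7*d²
(-155 + h(-6))² = (-155 + 7*(-6)²)² = (-155 + 7*36)² = (-155 + 252)² = 97² = 9409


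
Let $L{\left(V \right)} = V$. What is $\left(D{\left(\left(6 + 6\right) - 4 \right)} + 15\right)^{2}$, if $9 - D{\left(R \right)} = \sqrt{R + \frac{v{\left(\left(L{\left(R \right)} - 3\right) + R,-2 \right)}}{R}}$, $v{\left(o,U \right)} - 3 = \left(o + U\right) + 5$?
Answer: $\frac{\left(96 - \sqrt{166}\right)^{2}}{16} \approx 431.77$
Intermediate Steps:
$v{\left(o,U \right)} = 8 + U + o$ ($v{\left(o,U \right)} = 3 + \left(\left(o + U\right) + 5\right) = 3 + \left(\left(U + o\right) + 5\right) = 3 + \left(5 + U + o\right) = 8 + U + o$)
$D{\left(R \right)} = 9 - \sqrt{R + \frac{3 + 2 R}{R}}$ ($D{\left(R \right)} = 9 - \sqrt{R + \frac{8 - 2 + \left(\left(R - 3\right) + R\right)}{R}} = 9 - \sqrt{R + \frac{8 - 2 + \left(\left(-3 + R\right) + R\right)}{R}} = 9 - \sqrt{R + \frac{8 - 2 + \left(-3 + 2 R\right)}{R}} = 9 - \sqrt{R + \frac{3 + 2 R}{R}}$)
$\left(D{\left(\left(6 + 6\right) - 4 \right)} + 15\right)^{2} = \left(\left(9 - \sqrt{2 + \left(\left(6 + 6\right) - 4\right) + \frac{3}{\left(6 + 6\right) - 4}}\right) + 15\right)^{2} = \left(\left(9 - \sqrt{2 + \left(12 - 4\right) + \frac{3}{12 - 4}}\right) + 15\right)^{2} = \left(\left(9 - \sqrt{2 + 8 + \frac{3}{8}}\right) + 15\right)^{2} = \left(\left(9 - \sqrt{\frac{83}{8}}\right) + 15\right)^{2} = \left(\left(9 - \frac{\sqrt{166}}{4}\right) + 15\right)^{2} = \left(24 - \frac{\sqrt{166}}{4}\right)^{2}$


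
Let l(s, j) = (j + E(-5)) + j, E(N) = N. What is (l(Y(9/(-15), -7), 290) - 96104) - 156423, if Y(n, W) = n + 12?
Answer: -251952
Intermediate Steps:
Y(n, W) = 12 + n
l(s, j) = -5 + 2*j (l(s, j) = (j - 5) + j = (-5 + j) + j = -5 + 2*j)
(l(Y(9/(-15), -7), 290) - 96104) - 156423 = ((-5 + 2*290) - 96104) - 156423 = ((-5 + 580) - 96104) - 156423 = (575 - 96104) - 156423 = -95529 - 156423 = -251952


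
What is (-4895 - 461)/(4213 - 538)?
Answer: -5356/3675 ≈ -1.4574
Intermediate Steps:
(-4895 - 461)/(4213 - 538) = -5356/3675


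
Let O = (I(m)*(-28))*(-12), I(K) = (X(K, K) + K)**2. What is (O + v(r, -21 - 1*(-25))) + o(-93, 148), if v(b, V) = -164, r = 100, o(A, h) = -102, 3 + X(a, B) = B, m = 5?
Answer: 16198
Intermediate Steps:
X(a, B) = -3 + B
I(K) = (-3 + 2*K)**2 (I(K) = ((-3 + K) + K)**2 = (-3 + 2*K)**2)
O = 16464 (O = ((-3 + 2*5)**2*(-28))*(-12) = ((-3 + 10)**2*(-28))*(-12) = (7**2*(-28))*(-12) = (49*(-28))*(-12) = -1372*(-12) = 16464)
(O + v(r, -21 - 1*(-25))) + o(-93, 148) = (16464 - 164) - 102 = 16300 - 102 = 16198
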